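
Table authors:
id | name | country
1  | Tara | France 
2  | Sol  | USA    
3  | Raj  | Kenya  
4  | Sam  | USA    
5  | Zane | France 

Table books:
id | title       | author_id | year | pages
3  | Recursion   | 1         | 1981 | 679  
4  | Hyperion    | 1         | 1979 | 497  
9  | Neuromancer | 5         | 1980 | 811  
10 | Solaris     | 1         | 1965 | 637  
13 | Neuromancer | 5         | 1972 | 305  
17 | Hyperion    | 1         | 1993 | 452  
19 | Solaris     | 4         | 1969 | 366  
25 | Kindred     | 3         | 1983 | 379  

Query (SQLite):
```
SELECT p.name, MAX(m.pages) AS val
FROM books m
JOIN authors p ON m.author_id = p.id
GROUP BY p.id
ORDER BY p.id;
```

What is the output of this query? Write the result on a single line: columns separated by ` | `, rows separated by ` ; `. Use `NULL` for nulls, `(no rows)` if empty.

Tara | 679 ; Raj | 379 ; Sam | 366 ; Zane | 811

Join each books row to its authors via author_id.
Group joined rows by authors.id; compute MAX(m.pages) per group.
  1: ids {3, 4, 10, 17} → MAX(m.pages)=679
  3: ids {25} → MAX(m.pages)=379
  4: ids {19} → MAX(m.pages)=366
  5: ids {9, 13} → MAX(m.pages)=811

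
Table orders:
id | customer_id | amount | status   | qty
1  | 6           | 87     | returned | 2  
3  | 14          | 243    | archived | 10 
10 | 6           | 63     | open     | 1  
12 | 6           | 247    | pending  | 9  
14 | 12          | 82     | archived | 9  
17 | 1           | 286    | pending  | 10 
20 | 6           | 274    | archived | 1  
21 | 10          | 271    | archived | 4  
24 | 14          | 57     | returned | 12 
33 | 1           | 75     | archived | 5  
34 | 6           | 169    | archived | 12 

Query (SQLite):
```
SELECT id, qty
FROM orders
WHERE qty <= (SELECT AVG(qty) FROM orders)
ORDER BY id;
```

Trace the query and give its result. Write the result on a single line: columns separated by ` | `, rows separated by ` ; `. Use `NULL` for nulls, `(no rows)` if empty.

1 | 2 ; 10 | 1 ; 20 | 1 ; 21 | 4 ; 33 | 5

Scalar subquery: AVG(qty) over all orders rows = 6.818182 (≈; comparison uses full precision).
Keep rows where qty <= that value.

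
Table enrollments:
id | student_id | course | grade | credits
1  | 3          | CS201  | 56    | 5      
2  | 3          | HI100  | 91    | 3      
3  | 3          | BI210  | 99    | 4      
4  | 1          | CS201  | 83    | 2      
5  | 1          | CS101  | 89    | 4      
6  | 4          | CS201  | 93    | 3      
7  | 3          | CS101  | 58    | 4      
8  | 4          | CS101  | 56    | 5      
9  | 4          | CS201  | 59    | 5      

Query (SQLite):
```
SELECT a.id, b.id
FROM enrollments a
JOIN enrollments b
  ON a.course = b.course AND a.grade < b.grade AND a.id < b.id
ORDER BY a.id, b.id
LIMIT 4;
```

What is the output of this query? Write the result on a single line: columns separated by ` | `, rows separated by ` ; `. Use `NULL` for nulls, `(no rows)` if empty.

1 | 4 ; 1 | 6 ; 1 | 9 ; 4 | 6

Pairs (a,b) with same course, a.grade < b.grade, a.id < b.id.
course groups: BI210:{3} CS101:{5,7,8} CS201:{1,4,6,9} HI100:{2}
Ordered by (a.id, b.id); first 4.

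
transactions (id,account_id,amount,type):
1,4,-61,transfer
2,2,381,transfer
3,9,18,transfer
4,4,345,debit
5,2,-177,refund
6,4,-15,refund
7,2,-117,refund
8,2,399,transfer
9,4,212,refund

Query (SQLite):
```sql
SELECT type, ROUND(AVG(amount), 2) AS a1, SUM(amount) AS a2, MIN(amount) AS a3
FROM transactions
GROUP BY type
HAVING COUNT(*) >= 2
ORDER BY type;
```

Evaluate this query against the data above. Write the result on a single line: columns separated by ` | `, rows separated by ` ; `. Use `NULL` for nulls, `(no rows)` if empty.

Group transactions by type.
Per group compute: ROUND(AVG(amount), 2), SUM(amount), MIN(amount).
HAVING: drop groups with fewer than 2 rows.
  debit: ids {4} → ROUND(AVG(amount), 2)=345, SUM(amount)=345, MIN(amount)=345
  refund: ids {5, 6, 7, 9} → ROUND(AVG(amount), 2)=-24.25, SUM(amount)=-97, MIN(amount)=-177
  transfer: ids {1, 2, 3, 8} → ROUND(AVG(amount), 2)=184.25, SUM(amount)=737, MIN(amount)=-61

refund | -24.25 | -97 | -177 ; transfer | 184.25 | 737 | -61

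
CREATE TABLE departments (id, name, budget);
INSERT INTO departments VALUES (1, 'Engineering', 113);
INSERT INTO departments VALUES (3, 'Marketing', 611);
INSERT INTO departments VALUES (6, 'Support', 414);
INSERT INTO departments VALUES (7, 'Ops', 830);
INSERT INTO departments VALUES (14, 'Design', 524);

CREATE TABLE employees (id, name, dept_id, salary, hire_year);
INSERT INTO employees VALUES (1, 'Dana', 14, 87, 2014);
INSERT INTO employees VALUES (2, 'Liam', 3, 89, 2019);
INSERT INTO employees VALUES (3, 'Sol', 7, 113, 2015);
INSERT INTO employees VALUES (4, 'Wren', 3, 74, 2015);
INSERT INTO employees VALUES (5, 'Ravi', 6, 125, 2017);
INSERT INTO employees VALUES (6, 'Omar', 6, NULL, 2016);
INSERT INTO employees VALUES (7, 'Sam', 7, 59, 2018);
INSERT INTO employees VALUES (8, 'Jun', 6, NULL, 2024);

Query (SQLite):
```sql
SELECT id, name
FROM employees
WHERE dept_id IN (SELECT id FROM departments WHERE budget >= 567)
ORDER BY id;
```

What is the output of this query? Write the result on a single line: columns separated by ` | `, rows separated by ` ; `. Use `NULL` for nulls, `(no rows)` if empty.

2 | Liam ; 3 | Sol ; 4 | Wren ; 7 | Sam

Inner query: departments.id where budget >= 567.
Outer: keep employees rows whose dept_id is in that set.
Inner query → {3, 7}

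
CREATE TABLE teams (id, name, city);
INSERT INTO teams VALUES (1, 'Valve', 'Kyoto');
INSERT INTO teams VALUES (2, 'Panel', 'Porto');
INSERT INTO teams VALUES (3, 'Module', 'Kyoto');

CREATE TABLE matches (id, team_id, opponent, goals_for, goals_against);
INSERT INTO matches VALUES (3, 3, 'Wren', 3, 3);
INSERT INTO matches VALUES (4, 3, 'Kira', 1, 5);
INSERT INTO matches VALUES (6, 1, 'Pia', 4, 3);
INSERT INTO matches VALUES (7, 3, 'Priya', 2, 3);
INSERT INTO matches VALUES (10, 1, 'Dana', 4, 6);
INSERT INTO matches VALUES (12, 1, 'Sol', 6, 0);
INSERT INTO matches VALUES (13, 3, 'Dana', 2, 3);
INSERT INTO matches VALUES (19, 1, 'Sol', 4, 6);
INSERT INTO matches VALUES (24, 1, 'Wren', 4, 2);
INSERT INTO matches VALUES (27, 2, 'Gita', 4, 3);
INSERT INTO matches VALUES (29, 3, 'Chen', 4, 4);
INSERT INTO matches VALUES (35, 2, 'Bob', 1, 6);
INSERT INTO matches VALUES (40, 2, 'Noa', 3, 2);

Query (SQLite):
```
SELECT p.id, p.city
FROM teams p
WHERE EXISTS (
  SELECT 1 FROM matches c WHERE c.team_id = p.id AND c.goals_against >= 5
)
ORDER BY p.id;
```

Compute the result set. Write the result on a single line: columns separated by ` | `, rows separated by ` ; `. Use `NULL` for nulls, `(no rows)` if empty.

For each teams row, check whether any matches with matching team_id has goals_against >= 5.
Keep rows where that is true.

1 | Kyoto ; 2 | Porto ; 3 | Kyoto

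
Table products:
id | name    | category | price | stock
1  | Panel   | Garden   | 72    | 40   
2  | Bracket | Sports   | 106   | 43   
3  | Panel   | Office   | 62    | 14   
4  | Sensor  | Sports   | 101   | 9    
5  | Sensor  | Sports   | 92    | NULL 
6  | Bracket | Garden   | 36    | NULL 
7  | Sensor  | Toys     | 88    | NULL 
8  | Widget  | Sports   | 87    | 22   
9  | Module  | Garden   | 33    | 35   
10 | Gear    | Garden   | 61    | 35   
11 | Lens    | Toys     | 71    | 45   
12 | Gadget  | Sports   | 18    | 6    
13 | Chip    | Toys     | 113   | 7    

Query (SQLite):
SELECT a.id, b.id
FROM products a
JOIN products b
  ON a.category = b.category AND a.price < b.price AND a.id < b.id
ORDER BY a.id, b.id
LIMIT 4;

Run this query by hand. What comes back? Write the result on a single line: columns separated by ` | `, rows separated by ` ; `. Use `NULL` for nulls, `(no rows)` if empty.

Pairs (a,b) with same category, a.price < b.price, a.id < b.id.
category groups: Garden:{1,6,9,10} Office:{3} Sports:{2,4,5,8,12} Toys:{7,11,13}
Ordered by (a.id, b.id); first 4.

6 | 10 ; 7 | 13 ; 9 | 10 ; 11 | 13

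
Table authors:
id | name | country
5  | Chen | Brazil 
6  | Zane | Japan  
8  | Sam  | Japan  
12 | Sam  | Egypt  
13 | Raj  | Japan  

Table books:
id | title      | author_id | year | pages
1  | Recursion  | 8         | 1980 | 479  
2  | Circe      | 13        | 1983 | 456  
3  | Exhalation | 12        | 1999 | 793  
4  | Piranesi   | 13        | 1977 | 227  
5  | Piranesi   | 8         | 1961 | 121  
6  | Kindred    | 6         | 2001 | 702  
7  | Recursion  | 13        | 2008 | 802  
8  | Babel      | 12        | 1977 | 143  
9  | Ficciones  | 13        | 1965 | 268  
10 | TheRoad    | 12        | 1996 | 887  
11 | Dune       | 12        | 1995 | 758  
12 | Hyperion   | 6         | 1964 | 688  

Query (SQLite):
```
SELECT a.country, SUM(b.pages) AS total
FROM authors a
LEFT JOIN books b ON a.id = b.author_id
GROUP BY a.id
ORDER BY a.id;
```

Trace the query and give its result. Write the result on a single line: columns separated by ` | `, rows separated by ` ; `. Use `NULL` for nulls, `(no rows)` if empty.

LEFT JOIN keeps every authors row; unmatched ones get NULL for books columns.
Group by authors.id and compute SUM(b.pages). SUM over an all-NULL group is NULL.
  5: ids {—} → SUM(b.pages)=NULL
  6: ids {6, 12} → SUM(b.pages)=1390
  8: ids {1, 5} → SUM(b.pages)=600
  12: ids {3, 8, 10, 11} → SUM(b.pages)=2581
  13: ids {2, 4, 7, 9} → SUM(b.pages)=1753

Brazil | NULL ; Japan | 1390 ; Japan | 600 ; Egypt | 2581 ; Japan | 1753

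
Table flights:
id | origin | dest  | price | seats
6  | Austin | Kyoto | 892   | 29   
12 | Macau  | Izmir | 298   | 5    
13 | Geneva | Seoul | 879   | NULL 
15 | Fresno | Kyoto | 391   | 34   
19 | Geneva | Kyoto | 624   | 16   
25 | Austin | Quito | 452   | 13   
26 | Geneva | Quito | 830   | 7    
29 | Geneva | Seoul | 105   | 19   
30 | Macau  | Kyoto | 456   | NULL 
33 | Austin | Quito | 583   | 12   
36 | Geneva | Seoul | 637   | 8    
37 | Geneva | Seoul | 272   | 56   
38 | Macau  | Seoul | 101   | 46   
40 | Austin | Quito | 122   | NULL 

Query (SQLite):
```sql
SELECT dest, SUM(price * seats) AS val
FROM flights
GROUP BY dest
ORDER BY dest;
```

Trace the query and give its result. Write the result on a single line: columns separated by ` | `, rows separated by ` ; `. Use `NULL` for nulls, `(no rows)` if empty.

Izmir | 1490 ; Kyoto | 49146 ; Quito | 18682 ; Seoul | 26969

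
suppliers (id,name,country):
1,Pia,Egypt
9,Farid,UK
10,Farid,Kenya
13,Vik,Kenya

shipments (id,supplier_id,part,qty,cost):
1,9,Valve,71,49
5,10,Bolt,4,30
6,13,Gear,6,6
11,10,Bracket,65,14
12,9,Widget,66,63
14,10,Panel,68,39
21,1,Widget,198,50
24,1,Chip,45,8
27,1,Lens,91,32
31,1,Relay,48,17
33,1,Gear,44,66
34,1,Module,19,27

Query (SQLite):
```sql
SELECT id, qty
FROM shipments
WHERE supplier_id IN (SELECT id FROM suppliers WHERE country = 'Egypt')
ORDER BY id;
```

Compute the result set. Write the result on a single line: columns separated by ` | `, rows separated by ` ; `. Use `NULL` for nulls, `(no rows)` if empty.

21 | 198 ; 24 | 45 ; 27 | 91 ; 31 | 48 ; 33 | 44 ; 34 | 19

Inner query: suppliers.id where country = 'Egypt'.
Outer: keep shipments rows whose supplier_id is in that set.
Inner query → {1}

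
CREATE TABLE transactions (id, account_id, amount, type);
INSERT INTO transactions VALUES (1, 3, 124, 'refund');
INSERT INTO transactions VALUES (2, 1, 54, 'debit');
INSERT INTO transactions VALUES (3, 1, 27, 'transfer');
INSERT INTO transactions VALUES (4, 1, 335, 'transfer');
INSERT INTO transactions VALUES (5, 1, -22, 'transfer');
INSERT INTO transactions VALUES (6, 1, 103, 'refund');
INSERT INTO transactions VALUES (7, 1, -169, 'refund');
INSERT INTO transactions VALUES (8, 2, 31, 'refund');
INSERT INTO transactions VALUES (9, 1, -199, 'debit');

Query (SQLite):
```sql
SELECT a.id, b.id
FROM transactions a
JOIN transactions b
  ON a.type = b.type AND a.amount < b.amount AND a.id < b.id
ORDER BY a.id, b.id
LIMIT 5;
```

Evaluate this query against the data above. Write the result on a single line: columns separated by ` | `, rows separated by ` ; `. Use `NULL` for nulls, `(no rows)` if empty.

3 | 4 ; 7 | 8

Pairs (a,b) with same type, a.amount < b.amount, a.id < b.id.
type groups: debit:{2,9} refund:{1,6,7,8} transfer:{3,4,5}
Ordered by (a.id, b.id); first 5.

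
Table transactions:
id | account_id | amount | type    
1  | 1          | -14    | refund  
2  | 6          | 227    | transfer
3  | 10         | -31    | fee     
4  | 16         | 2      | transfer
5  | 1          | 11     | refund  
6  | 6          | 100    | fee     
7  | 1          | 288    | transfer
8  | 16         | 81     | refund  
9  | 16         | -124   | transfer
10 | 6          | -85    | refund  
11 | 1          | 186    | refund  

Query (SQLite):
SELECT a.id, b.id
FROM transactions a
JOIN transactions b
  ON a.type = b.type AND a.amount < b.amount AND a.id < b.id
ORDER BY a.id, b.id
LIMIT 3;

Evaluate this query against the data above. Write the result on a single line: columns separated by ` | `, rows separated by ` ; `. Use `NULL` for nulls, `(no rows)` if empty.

1 | 5 ; 1 | 8 ; 1 | 11

Pairs (a,b) with same type, a.amount < b.amount, a.id < b.id.
type groups: fee:{3,6} refund:{1,5,8,10,11} transfer:{2,4,7,9}
Ordered by (a.id, b.id); first 3.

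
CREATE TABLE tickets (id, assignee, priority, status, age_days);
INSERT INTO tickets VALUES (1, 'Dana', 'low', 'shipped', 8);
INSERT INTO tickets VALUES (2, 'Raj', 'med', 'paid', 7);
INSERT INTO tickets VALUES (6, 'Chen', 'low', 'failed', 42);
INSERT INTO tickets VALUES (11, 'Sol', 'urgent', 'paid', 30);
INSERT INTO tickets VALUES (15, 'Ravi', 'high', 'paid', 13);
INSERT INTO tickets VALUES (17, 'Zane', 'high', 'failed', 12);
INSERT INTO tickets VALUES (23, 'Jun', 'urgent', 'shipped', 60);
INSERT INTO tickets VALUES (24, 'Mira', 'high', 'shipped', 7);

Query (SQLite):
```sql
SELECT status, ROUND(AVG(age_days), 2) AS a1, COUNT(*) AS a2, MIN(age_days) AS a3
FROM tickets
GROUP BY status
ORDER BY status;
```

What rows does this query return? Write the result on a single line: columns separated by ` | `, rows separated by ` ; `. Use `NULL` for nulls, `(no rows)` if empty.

Group tickets by status.
Per group compute: ROUND(AVG(age_days), 2), COUNT(*), MIN(age_days).
  failed: ids {6, 17} → ROUND(AVG(age_days), 2)=27, COUNT(*)=2, MIN(age_days)=12
  paid: ids {2, 11, 15} → ROUND(AVG(age_days), 2)=16.67, COUNT(*)=3, MIN(age_days)=7
  shipped: ids {1, 23, 24} → ROUND(AVG(age_days), 2)=25, COUNT(*)=3, MIN(age_days)=7

failed | 27 | 2 | 12 ; paid | 16.67 | 3 | 7 ; shipped | 25 | 3 | 7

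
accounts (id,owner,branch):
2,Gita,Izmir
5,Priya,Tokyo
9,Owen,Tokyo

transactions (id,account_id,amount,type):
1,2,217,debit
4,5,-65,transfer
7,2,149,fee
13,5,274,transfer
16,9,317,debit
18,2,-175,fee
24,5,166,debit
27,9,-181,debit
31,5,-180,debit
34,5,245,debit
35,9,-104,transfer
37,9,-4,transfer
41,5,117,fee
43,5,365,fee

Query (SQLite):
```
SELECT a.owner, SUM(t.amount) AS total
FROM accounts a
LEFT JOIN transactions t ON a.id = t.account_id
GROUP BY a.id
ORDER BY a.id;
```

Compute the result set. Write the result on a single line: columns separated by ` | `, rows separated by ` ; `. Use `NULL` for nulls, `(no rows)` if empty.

LEFT JOIN keeps every accounts row; unmatched ones get NULL for transactions columns.
Group by accounts.id and compute SUM(t.amount). SUM over an all-NULL group is NULL.
  2: ids {1, 7, 18} → SUM(t.amount)=191
  5: ids {4, 13, 24, 31, 34, 41, 43} → SUM(t.amount)=922
  9: ids {16, 27, 35, 37} → SUM(t.amount)=28

Gita | 191 ; Priya | 922 ; Owen | 28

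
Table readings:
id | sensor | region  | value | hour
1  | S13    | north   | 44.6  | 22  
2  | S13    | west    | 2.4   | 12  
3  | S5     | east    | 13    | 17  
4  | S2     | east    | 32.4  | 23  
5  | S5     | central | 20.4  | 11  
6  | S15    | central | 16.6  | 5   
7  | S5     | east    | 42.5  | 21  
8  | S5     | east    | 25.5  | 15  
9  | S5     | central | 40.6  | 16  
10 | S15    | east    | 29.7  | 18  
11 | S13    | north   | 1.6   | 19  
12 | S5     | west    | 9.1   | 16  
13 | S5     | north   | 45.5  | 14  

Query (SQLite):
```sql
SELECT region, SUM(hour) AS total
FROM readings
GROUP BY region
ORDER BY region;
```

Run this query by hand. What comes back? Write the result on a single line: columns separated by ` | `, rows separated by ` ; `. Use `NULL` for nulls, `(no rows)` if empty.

central | 32 ; east | 94 ; north | 55 ; west | 28

Partition readings by region; compute SUM(hour) within each group.
  central: ids {5, 6, 9} → SUM(hour)=32
  east: ids {3, 4, 7, 8, 10} → SUM(hour)=94
  north: ids {1, 11, 13} → SUM(hour)=55
  west: ids {2, 12} → SUM(hour)=28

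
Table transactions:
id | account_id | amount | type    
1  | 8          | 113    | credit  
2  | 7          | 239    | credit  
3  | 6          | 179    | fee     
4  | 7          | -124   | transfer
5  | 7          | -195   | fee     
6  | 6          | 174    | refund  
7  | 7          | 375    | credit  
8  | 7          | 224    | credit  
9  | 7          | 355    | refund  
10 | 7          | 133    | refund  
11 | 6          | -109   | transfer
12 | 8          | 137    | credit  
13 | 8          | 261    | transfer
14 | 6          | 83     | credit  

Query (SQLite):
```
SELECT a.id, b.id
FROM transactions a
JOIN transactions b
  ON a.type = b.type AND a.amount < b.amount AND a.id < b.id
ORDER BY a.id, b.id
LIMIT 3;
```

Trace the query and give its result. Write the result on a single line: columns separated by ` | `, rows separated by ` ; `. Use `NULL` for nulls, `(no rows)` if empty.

1 | 2 ; 1 | 7 ; 1 | 8

Pairs (a,b) with same type, a.amount < b.amount, a.id < b.id.
type groups: credit:{1,2,7,8,12,14} fee:{3,5} refund:{6,9,10} transfer:{4,11,13}
Ordered by (a.id, b.id); first 3.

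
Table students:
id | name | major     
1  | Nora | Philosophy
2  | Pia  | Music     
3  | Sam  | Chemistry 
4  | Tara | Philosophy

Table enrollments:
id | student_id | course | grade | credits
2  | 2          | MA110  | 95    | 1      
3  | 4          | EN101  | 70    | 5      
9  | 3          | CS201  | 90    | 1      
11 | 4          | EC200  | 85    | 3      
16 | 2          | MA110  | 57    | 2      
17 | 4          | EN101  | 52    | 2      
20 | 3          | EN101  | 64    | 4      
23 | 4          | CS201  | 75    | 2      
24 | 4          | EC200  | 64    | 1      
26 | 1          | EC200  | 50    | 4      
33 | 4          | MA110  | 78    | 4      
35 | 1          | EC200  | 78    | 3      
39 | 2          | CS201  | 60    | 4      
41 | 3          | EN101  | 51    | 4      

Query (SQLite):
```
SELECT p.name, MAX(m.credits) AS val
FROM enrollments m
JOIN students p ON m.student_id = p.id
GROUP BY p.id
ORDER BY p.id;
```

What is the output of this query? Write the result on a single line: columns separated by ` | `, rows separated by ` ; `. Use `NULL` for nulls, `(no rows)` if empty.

Nora | 4 ; Pia | 4 ; Sam | 4 ; Tara | 5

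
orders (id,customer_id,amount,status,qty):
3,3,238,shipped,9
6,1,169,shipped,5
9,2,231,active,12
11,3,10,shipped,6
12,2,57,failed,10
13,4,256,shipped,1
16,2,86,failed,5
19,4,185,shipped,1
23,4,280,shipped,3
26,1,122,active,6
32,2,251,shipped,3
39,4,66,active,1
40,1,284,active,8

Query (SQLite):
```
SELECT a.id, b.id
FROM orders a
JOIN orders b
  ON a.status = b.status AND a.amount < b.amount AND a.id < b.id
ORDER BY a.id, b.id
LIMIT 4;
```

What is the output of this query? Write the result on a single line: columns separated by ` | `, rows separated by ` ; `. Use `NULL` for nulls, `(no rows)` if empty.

Pairs (a,b) with same status, a.amount < b.amount, a.id < b.id.
status groups: active:{9,26,39,40} failed:{12,16} shipped:{3,6,11,13,19,23,32}
Ordered by (a.id, b.id); first 4.

3 | 13 ; 3 | 23 ; 3 | 32 ; 6 | 13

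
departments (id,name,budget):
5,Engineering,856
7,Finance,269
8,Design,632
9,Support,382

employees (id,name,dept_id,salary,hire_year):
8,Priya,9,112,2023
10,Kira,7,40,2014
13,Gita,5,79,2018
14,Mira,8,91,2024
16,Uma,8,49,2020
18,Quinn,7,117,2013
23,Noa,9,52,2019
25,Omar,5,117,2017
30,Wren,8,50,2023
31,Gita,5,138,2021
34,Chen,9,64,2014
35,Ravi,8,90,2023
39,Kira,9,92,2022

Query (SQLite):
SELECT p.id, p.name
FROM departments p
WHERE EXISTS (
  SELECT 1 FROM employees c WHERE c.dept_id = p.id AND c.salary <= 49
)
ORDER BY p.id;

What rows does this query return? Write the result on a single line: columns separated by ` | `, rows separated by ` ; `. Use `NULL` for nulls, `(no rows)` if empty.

7 | Finance ; 8 | Design

For each departments row, check whether any employees with matching dept_id has salary <= 49.
Keep rows where that is true.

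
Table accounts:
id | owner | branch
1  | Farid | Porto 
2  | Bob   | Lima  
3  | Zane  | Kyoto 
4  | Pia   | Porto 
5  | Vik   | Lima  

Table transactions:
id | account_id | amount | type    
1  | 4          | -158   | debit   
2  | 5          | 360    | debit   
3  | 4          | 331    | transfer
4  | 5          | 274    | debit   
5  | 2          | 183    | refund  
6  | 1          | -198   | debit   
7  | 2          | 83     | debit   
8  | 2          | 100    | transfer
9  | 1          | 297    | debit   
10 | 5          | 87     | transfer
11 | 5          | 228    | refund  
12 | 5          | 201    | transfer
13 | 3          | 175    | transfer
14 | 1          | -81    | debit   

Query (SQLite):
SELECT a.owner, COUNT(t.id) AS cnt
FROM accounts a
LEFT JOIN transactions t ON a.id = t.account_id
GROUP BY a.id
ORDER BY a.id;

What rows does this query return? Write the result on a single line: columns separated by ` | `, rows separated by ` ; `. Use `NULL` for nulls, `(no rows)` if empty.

LEFT JOIN keeps every accounts row; unmatched ones get NULL for transactions columns.
Group by accounts.id and compute COUNT(t.id). COUNT(col) of an all-NULL group is 0.
  1: ids {6, 9, 14} → COUNT(t.id)=3
  2: ids {5, 7, 8} → COUNT(t.id)=3
  3: ids {13} → COUNT(t.id)=1
  4: ids {1, 3} → COUNT(t.id)=2
  5: ids {2, 4, 10, 11, 12} → COUNT(t.id)=5

Farid | 3 ; Bob | 3 ; Zane | 1 ; Pia | 2 ; Vik | 5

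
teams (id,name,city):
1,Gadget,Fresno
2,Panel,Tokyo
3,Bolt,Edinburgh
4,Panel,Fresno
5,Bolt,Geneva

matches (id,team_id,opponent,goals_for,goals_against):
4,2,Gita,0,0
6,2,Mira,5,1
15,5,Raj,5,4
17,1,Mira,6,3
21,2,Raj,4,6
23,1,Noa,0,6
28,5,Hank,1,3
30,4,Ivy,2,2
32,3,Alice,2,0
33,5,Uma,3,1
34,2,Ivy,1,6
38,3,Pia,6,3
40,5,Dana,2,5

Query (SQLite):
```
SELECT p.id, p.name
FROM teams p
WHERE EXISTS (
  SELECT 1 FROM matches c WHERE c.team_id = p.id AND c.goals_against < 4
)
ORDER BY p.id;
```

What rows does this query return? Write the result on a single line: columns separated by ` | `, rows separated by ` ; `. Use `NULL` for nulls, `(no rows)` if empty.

1 | Gadget ; 2 | Panel ; 3 | Bolt ; 4 | Panel ; 5 | Bolt

For each teams row, check whether any matches with matching team_id has goals_against < 4.
Keep rows where that is true.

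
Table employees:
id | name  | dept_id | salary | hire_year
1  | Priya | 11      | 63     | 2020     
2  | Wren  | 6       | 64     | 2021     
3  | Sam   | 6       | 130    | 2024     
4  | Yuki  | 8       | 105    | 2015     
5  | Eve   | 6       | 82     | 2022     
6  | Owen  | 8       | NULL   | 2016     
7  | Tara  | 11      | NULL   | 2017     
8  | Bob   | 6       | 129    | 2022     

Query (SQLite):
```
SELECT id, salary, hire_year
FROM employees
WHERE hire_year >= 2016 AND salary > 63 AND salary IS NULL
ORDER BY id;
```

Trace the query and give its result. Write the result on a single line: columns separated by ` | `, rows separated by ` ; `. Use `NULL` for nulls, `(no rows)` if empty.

hire_year >= 2016: ids {1, 2, 3, 5, 6, 7, 8}
salary > 63: ids {2, 3, 4, 5, 8}
salary IS NULL: ids {6, 7}
Combine with AND.

(no rows)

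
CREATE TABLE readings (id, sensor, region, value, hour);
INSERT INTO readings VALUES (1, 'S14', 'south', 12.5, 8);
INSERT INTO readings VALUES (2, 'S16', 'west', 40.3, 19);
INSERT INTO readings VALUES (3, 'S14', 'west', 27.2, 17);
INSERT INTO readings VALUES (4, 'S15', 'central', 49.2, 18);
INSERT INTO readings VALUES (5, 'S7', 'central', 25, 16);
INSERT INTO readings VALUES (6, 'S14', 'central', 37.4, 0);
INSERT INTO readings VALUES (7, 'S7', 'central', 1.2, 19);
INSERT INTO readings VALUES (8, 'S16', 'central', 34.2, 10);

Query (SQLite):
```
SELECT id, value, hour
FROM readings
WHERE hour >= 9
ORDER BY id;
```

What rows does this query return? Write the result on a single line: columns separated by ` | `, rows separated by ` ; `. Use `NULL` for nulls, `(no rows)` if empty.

2 | 40.3 | 19 ; 3 | 27.2 | 17 ; 4 | 49.2 | 18 ; 5 | 25 | 16 ; 7 | 1.2 | 19 ; 8 | 34.2 | 10

hour >= 9: ids {2, 3, 4, 5, 7, 8}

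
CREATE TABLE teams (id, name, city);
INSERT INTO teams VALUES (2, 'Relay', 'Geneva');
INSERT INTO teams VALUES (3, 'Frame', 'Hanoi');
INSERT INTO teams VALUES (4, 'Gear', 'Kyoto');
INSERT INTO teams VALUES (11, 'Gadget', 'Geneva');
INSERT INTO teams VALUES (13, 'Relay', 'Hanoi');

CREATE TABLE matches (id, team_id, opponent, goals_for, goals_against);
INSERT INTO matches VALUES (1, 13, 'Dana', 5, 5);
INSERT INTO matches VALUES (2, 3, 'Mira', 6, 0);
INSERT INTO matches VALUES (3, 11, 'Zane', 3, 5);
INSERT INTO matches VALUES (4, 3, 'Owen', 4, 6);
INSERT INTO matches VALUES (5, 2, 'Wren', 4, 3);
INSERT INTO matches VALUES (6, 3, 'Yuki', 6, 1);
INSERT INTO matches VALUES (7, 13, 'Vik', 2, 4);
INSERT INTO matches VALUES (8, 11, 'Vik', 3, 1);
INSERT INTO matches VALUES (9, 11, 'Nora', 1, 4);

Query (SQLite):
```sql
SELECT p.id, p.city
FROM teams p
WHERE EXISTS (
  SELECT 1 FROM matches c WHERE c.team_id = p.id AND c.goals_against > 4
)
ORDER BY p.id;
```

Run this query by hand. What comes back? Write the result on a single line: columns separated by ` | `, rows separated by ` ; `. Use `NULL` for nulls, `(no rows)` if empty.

For each teams row, check whether any matches with matching team_id has goals_against > 4.
Keep rows where that is true.

3 | Hanoi ; 11 | Geneva ; 13 | Hanoi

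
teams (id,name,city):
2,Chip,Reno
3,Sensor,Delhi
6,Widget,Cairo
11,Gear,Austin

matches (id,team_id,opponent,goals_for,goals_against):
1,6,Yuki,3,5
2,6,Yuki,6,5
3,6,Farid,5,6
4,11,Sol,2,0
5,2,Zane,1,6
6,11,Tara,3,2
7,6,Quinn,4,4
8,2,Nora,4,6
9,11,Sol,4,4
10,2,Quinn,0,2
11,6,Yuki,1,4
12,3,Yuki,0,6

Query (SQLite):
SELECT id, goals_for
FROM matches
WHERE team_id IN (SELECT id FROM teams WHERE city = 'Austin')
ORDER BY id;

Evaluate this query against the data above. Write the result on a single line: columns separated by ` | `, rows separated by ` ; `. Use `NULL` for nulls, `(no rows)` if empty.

4 | 2 ; 6 | 3 ; 9 | 4

Inner query: teams.id where city = 'Austin'.
Outer: keep matches rows whose team_id is in that set.
Inner query → {11}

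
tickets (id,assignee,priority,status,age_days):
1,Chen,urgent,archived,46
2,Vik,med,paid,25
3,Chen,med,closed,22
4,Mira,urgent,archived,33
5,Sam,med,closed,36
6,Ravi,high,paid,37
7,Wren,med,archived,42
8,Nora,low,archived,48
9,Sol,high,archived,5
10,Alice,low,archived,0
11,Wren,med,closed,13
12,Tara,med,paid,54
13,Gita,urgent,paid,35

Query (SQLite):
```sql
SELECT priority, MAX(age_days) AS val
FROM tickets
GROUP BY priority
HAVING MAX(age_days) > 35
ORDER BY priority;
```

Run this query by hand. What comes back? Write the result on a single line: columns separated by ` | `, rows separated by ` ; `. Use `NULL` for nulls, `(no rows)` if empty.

high | 37 ; low | 48 ; med | 54 ; urgent | 46

Partition tickets by priority; compute MAX(age_days) within each group.
HAVING: keep groups where MAX(age_days) > 35.
  high: ids {6, 9} → MAX(age_days)=37
  low: ids {8, 10} → MAX(age_days)=48
  med: ids {2, 3, 5, 7, 11, 12} → MAX(age_days)=54
  urgent: ids {1, 4, 13} → MAX(age_days)=46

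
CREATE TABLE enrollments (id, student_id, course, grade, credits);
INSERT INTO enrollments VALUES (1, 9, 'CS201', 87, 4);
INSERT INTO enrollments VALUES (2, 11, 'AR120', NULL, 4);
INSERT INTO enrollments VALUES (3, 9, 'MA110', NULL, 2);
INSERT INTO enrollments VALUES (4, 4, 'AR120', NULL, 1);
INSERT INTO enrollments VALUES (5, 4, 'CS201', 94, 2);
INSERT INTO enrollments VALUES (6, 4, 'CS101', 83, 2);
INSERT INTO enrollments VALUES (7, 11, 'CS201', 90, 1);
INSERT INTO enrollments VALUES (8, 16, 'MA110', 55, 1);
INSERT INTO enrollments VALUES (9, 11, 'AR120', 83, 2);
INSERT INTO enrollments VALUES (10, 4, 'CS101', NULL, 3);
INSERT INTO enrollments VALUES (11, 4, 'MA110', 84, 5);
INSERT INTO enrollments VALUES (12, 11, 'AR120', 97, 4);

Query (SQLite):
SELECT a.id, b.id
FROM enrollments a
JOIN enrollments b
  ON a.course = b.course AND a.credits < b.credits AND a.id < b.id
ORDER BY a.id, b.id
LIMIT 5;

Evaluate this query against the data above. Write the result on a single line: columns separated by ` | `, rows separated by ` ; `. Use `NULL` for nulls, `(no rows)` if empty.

Pairs (a,b) with same course, a.credits < b.credits, a.id < b.id.
course groups: AR120:{2,4,9,12} CS101:{6,10} CS201:{1,5,7} MA110:{3,8,11}
Ordered by (a.id, b.id); first 5.

3 | 11 ; 4 | 9 ; 4 | 12 ; 6 | 10 ; 8 | 11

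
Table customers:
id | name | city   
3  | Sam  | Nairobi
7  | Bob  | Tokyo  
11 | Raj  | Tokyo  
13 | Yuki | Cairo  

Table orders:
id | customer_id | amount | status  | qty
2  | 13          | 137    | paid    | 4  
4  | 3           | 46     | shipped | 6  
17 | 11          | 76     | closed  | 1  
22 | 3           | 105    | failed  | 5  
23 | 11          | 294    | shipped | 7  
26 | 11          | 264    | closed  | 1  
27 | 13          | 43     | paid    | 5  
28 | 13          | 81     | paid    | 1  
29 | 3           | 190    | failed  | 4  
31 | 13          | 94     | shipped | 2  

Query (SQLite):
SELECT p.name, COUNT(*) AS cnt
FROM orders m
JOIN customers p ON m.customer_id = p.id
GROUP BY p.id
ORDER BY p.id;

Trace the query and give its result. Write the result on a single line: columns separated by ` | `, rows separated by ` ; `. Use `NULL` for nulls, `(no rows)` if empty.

Join each orders row to its customers via customer_id.
Group joined rows by customers.id; compute COUNT(*) per group.
  3: ids {4, 22, 29} → COUNT(*)=3
  11: ids {17, 23, 26} → COUNT(*)=3
  13: ids {2, 27, 28, 31} → COUNT(*)=4

Sam | 3 ; Raj | 3 ; Yuki | 4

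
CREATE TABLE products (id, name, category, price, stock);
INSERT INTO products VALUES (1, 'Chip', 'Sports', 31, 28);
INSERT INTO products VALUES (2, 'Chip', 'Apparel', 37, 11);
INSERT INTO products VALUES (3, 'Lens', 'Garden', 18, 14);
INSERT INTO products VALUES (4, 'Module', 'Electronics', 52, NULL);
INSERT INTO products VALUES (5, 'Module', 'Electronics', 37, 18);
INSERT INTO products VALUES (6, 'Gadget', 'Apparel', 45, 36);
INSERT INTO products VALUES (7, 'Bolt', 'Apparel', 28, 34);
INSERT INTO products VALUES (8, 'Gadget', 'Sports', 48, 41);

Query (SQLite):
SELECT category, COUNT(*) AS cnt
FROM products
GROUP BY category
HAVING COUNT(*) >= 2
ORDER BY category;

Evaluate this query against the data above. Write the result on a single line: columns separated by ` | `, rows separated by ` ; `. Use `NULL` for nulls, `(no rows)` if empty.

Partition products by category; compute COUNT(*) within each group.
HAVING: keep groups with count ≥ 2.
  Apparel: ids {2, 6, 7} → COUNT(*)=3
  Electronics: ids {4, 5} → COUNT(*)=2
  Garden: ids {3} → COUNT(*)=1
  Sports: ids {1, 8} → COUNT(*)=2

Apparel | 3 ; Electronics | 2 ; Sports | 2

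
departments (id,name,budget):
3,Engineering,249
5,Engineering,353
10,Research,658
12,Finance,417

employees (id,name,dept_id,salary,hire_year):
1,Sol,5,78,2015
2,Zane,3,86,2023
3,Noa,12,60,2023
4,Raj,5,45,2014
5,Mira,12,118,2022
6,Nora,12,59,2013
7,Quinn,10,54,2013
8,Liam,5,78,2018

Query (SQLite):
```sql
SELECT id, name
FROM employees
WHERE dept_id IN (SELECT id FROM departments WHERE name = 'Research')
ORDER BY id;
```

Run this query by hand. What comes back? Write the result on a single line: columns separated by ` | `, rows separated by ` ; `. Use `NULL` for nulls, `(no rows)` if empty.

7 | Quinn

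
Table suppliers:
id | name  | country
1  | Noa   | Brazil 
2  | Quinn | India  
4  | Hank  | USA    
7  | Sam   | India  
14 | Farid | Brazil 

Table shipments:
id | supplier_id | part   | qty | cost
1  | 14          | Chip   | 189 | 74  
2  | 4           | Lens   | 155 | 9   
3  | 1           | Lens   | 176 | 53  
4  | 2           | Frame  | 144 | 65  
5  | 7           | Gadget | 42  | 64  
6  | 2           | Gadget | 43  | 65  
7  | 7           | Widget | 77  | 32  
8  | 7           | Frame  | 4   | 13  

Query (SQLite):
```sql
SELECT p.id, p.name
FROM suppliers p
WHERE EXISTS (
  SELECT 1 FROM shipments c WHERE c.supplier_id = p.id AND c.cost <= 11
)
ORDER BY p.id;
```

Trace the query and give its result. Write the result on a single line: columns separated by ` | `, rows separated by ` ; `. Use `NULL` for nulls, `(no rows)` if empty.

4 | Hank

For each suppliers row, check whether any shipments with matching supplier_id has cost <= 11.
Keep rows where that is true.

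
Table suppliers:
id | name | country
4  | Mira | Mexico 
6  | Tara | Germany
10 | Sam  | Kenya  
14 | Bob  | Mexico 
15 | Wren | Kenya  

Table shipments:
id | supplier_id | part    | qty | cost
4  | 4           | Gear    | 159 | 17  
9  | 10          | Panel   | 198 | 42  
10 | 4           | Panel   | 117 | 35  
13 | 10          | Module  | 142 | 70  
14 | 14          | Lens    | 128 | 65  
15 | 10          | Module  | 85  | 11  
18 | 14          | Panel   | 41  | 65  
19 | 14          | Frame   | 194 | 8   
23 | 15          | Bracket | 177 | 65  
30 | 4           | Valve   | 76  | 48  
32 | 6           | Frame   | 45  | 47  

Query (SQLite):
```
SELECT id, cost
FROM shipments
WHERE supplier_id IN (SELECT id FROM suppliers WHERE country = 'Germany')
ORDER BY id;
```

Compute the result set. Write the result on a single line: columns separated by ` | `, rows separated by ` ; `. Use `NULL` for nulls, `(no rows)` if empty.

32 | 47

Inner query: suppliers.id where country = 'Germany'.
Outer: keep shipments rows whose supplier_id is in that set.
Inner query → {6}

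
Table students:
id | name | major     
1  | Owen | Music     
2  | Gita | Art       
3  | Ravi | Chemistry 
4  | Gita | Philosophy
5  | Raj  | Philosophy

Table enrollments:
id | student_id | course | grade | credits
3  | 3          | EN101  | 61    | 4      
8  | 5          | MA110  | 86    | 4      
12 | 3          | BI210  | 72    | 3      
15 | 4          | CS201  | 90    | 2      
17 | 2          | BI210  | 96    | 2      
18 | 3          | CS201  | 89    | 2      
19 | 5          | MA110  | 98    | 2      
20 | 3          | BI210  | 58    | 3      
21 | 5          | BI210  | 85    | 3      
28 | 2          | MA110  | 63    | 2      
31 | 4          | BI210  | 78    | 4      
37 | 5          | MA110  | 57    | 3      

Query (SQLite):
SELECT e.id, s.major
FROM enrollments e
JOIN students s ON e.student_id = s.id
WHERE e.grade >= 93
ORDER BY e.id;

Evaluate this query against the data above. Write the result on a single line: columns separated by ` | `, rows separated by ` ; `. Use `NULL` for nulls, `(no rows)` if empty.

Each enrollments row matches the students row where student_id = students.id.
Then keep rows with e.grade >= 93.

17 | Art ; 19 | Philosophy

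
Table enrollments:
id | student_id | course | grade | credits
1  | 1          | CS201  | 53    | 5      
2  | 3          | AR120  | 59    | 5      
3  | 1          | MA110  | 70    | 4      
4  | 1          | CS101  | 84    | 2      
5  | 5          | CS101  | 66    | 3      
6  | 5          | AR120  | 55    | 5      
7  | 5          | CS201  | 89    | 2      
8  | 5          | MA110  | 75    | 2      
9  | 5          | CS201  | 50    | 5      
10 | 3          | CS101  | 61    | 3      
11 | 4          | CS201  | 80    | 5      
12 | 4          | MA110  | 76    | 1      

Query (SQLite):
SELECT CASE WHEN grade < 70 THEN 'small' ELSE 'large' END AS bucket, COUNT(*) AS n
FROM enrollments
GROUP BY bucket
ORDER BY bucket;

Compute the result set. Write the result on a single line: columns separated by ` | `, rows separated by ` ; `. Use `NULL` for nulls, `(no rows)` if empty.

Bucket rows by grade < 70 → 'small' else 'large'; count each bucket.

large | 6 ; small | 6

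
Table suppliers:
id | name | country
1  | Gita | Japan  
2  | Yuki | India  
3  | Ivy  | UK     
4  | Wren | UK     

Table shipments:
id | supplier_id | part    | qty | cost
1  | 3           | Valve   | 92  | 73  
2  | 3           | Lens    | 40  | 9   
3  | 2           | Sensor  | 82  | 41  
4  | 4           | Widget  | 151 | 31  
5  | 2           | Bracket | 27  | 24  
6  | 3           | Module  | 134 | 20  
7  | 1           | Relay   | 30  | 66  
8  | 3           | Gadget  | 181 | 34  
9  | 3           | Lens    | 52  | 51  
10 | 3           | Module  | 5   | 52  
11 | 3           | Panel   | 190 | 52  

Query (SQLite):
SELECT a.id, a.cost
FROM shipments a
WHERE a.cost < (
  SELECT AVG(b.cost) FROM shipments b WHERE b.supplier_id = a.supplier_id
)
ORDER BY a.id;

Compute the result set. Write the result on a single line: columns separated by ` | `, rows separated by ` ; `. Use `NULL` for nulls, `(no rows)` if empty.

For each shipments row a, compute AVG(cost) over rows sharing a.supplier_id.
Keep row a if a.cost < that per-group AVG.
  supplier_id=1: AVG(cost) = 66.0
  supplier_id=2: AVG(cost) = 32.5
  supplier_id=3: AVG(cost) = 41.571429
  supplier_id=4: AVG(cost) = 31.0

2 | 9 ; 5 | 24 ; 6 | 20 ; 8 | 34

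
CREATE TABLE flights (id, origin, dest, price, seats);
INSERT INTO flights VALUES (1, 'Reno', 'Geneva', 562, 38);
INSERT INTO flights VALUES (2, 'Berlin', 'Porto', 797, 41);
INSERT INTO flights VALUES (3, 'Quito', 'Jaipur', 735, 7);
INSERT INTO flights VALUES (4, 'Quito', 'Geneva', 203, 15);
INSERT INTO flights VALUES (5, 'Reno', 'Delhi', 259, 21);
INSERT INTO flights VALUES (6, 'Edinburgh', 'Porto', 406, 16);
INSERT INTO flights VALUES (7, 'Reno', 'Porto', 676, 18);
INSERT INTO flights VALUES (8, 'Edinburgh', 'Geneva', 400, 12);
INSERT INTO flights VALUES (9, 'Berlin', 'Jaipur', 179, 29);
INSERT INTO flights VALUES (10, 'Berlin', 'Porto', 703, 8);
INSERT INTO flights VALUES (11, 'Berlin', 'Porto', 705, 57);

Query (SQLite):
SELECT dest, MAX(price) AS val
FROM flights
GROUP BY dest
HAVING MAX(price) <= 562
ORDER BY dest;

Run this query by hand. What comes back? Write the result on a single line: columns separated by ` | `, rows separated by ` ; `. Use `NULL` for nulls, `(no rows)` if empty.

Partition flights by dest; compute MAX(price) within each group.
HAVING: keep groups where MAX(price) <= 562.
  Delhi: ids {5} → MAX(price)=259
  Geneva: ids {1, 4, 8} → MAX(price)=562
  Jaipur: ids {3, 9} → MAX(price)=735
  Porto: ids {2, 6, 7, 10, 11} → MAX(price)=797

Delhi | 259 ; Geneva | 562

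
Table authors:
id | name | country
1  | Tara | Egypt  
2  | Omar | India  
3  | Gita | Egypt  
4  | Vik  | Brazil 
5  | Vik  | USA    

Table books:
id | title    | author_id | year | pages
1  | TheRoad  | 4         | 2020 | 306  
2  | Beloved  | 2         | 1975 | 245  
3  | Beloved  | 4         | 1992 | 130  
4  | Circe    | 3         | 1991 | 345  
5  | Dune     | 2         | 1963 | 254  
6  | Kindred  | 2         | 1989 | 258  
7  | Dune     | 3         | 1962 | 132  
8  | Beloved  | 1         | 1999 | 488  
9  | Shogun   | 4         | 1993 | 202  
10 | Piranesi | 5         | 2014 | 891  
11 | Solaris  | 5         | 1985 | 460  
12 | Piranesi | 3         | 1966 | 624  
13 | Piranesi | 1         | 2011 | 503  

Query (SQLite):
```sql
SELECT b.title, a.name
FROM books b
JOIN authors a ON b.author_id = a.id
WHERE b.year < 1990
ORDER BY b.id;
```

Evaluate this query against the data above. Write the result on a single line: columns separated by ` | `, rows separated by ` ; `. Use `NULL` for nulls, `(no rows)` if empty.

Each books row matches the authors row where author_id = authors.id.
Then keep rows with b.year < 1990.

Beloved | Omar ; Dune | Omar ; Kindred | Omar ; Dune | Gita ; Solaris | Vik ; Piranesi | Gita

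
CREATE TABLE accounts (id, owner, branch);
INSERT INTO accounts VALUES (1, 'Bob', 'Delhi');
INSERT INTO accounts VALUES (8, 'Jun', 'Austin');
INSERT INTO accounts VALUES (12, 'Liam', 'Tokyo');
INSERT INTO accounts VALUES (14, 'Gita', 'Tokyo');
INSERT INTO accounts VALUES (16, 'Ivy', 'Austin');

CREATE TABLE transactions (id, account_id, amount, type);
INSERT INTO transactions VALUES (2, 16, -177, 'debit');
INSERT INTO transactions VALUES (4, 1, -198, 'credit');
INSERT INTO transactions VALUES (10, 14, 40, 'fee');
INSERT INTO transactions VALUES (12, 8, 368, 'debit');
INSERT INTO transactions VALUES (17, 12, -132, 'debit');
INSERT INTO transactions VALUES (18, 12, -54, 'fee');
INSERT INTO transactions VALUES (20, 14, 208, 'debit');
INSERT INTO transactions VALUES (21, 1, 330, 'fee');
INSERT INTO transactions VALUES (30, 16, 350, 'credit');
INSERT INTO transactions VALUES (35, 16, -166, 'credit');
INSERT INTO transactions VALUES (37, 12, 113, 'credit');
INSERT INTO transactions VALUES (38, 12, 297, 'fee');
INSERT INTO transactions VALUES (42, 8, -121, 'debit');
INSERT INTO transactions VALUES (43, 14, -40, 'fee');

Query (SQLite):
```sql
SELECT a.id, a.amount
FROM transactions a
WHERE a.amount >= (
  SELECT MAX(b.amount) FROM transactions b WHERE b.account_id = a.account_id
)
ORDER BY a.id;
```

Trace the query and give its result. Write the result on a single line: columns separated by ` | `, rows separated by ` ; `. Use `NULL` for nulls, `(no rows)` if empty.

For each transactions row a, compute MAX(amount) over rows sharing a.account_id.
Keep row a if a.amount >= that per-group MAX.
  account_id=1: MAX(amount) = 330
  account_id=8: MAX(amount) = 368
  account_id=12: MAX(amount) = 297
  account_id=14: MAX(amount) = 208
  account_id=16: MAX(amount) = 350

12 | 368 ; 20 | 208 ; 21 | 330 ; 30 | 350 ; 38 | 297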